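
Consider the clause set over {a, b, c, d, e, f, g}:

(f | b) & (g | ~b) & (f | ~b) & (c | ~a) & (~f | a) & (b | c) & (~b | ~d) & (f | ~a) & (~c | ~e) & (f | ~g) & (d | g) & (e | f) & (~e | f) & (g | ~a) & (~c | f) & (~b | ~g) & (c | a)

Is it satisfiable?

Yes, satisfiable

Case f = 1:
The clause (a) is unit, so a = 1.
The clause (c) is unit, so c = 1.
The clause (~e) is unit, so e = 0.
The clause (g) is unit, so g = 1.
The clause (~b) is unit, so b = 0.
Every clause is now satisfied; d is unconstrained.
A satisfying assignment: a ↦ 1, b ↦ 0, c ↦ 1, d ↦ 0, e ↦ 0, f ↦ 1, g ↦ 1.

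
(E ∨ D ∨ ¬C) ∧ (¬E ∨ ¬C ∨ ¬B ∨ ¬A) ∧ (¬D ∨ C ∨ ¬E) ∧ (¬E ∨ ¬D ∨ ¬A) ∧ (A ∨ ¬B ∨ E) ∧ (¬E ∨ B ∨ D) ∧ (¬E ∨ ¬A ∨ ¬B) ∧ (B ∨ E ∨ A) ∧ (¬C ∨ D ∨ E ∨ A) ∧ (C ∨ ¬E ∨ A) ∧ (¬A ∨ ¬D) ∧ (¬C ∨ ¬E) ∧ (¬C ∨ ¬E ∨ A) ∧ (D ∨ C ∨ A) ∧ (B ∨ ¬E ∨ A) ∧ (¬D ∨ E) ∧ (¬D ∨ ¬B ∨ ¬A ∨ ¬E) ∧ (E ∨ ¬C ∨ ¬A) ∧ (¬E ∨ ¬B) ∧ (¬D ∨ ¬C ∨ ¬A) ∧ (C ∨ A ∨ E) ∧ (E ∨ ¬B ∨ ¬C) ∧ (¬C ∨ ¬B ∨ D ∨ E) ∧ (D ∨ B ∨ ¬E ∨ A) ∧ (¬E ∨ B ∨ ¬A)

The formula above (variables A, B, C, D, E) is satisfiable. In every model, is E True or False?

False

Suppose E = True.
From the singleton clause (¬C), C = False.
From the singleton clause (¬D), D = False.
From the singleton clause (B), B = True.
But (¬B) is also a unit clause — contradiction.
So every satisfying assignment has E = False.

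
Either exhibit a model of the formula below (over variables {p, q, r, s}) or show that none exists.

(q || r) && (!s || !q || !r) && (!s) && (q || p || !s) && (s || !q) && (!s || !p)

p: true; q: false; r: true; s: false

Unit clause (!s) forces s = false.
Unit clause (!q) forces q = false.
Unit clause (r) forces r = true.
All clauses hold; p can take either value.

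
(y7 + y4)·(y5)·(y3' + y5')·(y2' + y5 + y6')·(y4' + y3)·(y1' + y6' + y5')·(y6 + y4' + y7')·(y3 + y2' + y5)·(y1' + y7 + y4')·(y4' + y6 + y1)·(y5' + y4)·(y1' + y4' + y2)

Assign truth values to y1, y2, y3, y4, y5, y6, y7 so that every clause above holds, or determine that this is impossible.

(y5) alone gives y5 = 1.
(y3') alone gives y3 = 0.
(y4') alone gives y4 = 0.
Now (y4) is unsatisfied and unit — conflict.

UNSATISFIABLE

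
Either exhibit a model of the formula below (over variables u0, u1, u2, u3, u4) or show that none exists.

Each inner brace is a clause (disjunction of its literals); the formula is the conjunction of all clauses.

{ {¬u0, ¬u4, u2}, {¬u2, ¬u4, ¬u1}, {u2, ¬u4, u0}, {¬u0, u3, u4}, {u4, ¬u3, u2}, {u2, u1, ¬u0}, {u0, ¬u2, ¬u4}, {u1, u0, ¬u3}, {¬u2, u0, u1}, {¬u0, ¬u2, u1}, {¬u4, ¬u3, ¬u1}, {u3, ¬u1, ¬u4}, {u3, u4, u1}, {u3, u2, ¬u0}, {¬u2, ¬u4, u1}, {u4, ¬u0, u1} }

u0 ↦ False,  u1 ↦ True,  u2 ↦ True,  u3 ↦ False,  u4 ↦ False

Case u0 = False:
Case u2 = True:
The clause (¬u4) is unit, so u4 = False.
The clause (u1) is unit, so u1 = True.
No clause remains; u3 is free.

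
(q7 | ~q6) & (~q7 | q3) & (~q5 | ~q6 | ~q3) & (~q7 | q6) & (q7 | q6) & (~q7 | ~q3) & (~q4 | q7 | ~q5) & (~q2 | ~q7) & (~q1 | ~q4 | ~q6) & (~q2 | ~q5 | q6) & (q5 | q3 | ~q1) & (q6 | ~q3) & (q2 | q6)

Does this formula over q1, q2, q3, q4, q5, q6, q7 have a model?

Branch on q7: set q7 = 1.
Unit clause (q3) forces q3 = 1.
But (~q3) is also a unit clause — contradiction.
So q7 must be the other value — set q7 = 0.
Unit clause (~q6) forces q6 = 0.
But (q6) is also a unit clause — contradiction.
Either choice for q7 ends in contradiction.
No assignment satisfies every clause.

No, unsatisfiable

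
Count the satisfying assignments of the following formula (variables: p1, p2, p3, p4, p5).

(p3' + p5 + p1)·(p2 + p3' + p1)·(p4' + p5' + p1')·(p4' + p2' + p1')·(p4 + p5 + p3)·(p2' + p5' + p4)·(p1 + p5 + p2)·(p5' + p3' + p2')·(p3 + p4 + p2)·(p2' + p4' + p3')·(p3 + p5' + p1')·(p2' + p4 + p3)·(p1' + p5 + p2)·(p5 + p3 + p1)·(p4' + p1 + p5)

There are 2^5 = 32 truth assignments over (p1, p2, p3, p4, p5).
Split on p3. With p3 = 1, the clauses containing p3 are satisfied and p3' drops from the rest; 2 of the 2^4 = 16 assignments to the other variables satisfy what remains.
With p3 = 0, by the same count on the reduced clause set, 2 assignments work.
(One model: p1=F, p2=F, p3=F, p4=T, p5=T.)
Total: 2 + 2 = 4.

4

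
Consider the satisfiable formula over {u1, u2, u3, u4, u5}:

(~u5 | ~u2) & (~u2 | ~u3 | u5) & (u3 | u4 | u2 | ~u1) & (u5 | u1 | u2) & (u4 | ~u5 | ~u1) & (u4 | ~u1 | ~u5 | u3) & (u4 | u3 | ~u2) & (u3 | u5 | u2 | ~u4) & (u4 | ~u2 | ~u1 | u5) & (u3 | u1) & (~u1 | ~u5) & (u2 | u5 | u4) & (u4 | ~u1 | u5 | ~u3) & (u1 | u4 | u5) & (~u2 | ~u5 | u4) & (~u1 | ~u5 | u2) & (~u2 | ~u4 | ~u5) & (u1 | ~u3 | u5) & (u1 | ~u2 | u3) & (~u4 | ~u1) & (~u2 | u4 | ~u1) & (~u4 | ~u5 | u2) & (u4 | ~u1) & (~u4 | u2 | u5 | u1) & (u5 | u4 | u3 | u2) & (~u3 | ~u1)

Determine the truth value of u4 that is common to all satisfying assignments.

Suppose u4 = 1.
Unit clause (~u1) forces u1 = 0.
Unit clause (u3) forces u3 = 1.
Unit clause (u5) forces u5 = 1.
Unit clause (~u2) forces u2 = 0.
Now (u2) is unsatisfied and unit — conflict.
So every satisfying assignment has u4 = False.

False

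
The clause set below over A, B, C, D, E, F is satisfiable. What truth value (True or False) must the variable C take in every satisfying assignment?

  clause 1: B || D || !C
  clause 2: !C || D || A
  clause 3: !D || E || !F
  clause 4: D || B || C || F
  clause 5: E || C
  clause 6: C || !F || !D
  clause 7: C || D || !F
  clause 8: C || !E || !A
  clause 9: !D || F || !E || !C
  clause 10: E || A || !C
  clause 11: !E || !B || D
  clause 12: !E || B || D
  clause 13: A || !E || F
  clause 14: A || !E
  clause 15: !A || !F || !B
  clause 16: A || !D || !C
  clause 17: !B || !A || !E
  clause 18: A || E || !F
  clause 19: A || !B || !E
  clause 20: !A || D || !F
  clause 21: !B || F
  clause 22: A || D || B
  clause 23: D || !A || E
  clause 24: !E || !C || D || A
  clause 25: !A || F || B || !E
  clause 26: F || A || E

True

Suppose C = false.
Unit clause (E) forces E = true.
Unit clause (!A) forces A = false.
But (A) is also a unit clause — contradiction.
So every satisfying assignment has C = True.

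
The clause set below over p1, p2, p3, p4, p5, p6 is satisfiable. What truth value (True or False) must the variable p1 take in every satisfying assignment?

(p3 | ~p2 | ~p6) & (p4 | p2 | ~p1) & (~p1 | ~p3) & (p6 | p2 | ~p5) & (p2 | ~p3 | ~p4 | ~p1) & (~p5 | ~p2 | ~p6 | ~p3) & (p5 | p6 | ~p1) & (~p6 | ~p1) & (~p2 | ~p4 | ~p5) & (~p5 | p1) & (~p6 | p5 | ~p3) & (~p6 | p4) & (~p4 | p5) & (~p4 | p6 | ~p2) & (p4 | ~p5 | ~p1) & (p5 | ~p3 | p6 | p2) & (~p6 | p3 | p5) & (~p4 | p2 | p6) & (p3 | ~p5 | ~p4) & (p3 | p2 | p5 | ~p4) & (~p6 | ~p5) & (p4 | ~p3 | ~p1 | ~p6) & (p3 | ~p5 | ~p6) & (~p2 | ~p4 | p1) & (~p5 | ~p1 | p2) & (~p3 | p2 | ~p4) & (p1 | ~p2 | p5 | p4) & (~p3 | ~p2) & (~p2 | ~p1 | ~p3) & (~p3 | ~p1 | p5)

Suppose p1 = 1.
From the singleton clause (~p3), p3 = 0.
From the singleton clause (~p6), p6 = 0.
From the singleton clause (p5), p5 = 1.
From the singleton clause (p2), p2 = 1.
From the singleton clause (~p4), p4 = 0.
Now (p4) is unsatisfied and unit — conflict.
So every satisfying assignment has p1 = False.

False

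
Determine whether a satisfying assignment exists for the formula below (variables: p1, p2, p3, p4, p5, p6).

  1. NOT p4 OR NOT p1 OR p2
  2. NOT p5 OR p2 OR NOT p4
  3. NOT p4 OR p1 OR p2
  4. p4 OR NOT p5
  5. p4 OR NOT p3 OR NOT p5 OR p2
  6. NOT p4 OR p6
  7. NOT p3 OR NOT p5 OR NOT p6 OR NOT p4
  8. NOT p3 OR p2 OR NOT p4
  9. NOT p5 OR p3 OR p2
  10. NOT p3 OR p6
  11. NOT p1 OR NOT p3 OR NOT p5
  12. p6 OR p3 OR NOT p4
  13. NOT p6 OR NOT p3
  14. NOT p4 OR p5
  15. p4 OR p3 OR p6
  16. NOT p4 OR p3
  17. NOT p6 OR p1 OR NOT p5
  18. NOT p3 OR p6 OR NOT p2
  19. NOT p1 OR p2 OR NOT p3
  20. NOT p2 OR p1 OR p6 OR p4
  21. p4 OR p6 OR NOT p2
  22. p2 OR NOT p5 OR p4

Branch on p4: set p4 = false.
The clause (NOT p5) is unit, so p5 = false.
Branch on p3: set p3 = false.
The clause (p6) is unit, so p6 = true.
No clause remains; p1, p2 are free.
A satisfying assignment: p1 ↦ false,  p2 ↦ true,  p3 ↦ false,  p4 ↦ false,  p5 ↦ false,  p6 ↦ true.

Satisfiable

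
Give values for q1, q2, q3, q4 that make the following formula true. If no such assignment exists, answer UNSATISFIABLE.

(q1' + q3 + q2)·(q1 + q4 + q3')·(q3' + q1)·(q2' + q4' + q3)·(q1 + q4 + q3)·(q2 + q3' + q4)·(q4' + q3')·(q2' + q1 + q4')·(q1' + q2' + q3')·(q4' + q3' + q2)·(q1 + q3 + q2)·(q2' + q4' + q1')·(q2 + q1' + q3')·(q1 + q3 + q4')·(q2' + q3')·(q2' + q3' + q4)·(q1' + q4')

q1 ↦ 1,  q2 ↦ 1,  q3 ↦ 0,  q4 ↦ 0

Try q3 = 0.
Try q1 = 1.
The clause (q2) is unit, so q2 = 1.
The clause (q4') is unit, so q4 = 0.
All clauses are satisfied.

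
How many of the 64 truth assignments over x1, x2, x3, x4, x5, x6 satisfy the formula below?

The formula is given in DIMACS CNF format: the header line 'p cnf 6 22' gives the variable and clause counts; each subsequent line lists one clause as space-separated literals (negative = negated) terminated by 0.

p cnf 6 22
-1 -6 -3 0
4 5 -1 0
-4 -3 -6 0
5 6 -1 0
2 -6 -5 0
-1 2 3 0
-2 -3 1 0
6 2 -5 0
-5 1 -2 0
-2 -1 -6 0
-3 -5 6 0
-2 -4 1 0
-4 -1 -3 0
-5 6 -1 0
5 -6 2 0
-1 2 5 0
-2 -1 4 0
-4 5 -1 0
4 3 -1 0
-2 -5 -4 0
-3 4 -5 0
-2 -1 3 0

6

There are 2^6 = 64 truth assignments over (x1, x2, x3, x4, x5, x6).
Split on x1. With x1 = True, the clauses containing x1 are satisfied and ¬x1 drops from the rest; 0 of the 2^5 = 32 assignments to the other variables satisfy what remains.
With x1 = False, by the same count on the reduced clause set, 6 assignments work.
Total: 0 + 6 = 6.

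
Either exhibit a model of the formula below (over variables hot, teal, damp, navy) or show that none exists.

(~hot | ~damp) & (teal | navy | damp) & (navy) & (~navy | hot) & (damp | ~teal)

hot: 1, teal: 0, damp: 0, navy: 1

From the singleton clause (navy), navy = 1.
From the singleton clause (hot), hot = 1.
From the singleton clause (~damp), damp = 0.
From the singleton clause (~teal), teal = 0.
This assignment satisfies each clause.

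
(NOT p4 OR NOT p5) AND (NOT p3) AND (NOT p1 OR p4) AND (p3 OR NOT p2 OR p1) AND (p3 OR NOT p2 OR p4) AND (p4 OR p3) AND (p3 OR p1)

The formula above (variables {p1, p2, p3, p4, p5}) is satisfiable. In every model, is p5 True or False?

Suppose p5 = true.
From the singleton clause (NOT p4), p4 = false.
From the singleton clause (NOT p3), p3 = false.
That conflicts with the unit clause (p3).
So every satisfying assignment has p5 = False.

False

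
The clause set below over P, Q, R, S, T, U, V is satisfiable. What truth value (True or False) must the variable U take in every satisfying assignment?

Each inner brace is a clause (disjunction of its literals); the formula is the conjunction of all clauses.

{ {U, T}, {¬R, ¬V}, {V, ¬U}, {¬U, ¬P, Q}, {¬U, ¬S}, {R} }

Suppose U = True.
From the singleton clause (V), V = True.
From the singleton clause (¬R), R = False.
That conflicts with the unit clause (R).
So every satisfying assignment has U = False.

False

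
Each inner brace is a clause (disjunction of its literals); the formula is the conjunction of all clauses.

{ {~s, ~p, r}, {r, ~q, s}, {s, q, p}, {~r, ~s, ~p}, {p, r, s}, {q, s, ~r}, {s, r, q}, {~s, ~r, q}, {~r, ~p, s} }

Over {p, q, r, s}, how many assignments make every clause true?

There are 2^4 = 16 truth assignments over (p, q, r, s).
Check each against the 9 clauses (columns in the order p, q, r, s):
  F F F F  ✗ fails (s | q | p)
  F F F T  ✓ satisfies all
  F F T F  ✗ fails (s | q | p)
  F F T T  ✗ fails (~s | ~r | q)
  F T F F  ✗ fails (r | ~q | s)
  F T F T  ✓ satisfies all
  F T T F  ✓ satisfies all
  F T T T  ✓ satisfies all
  T F F F  ✗ fails (s | r | q)
  T F F T  ✗ fails (~s | ~p | r)
  T F T F  ✗ fails (q | s | ~r)
  T F T T  ✗ fails (~r | ~s | ~p)
  T T F F  ✗ fails (r | ~q | s)
  T T F T  ✗ fails (~s | ~p | r)
  T T T F  ✗ fails (~r | ~p | s)
  T T T T  ✗ fails (~r | ~s | ~p)
4 of the 16 rows are models.

4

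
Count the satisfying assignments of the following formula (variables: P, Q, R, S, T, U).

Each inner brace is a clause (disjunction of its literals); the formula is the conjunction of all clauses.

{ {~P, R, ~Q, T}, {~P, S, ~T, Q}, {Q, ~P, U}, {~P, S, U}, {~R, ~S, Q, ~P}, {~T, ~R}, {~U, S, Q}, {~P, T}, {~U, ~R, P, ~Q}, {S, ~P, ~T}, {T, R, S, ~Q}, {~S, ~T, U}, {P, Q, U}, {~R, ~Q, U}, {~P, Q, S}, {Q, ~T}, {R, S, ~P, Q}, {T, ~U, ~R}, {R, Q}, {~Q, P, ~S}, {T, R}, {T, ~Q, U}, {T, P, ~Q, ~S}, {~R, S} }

There are 2^6 = 64 truth assignments over (P, Q, R, S, T, U).
Split on U. With U = 1, the clauses containing U are satisfied and ~U drops from the rest; 2 of the 2^5 = 32 assignments to the other variables satisfy what remains.
With U = 0, by the same count on the reduced clause set, 1 assignment works.
Total: 2 + 1 = 3.

3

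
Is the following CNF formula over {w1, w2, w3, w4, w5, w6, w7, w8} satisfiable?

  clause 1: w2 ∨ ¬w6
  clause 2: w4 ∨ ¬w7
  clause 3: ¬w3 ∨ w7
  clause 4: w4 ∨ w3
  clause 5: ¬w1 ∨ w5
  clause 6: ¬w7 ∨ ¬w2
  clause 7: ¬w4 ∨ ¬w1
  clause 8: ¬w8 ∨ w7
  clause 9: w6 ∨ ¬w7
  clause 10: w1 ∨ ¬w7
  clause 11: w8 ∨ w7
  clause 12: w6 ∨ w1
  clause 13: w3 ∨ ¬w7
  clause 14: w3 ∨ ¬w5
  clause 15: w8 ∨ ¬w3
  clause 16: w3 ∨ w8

Case w2 = True:
From the singleton clause (¬w7), w7 = False.
From the singleton clause (¬w3), w3 = False.
From the singleton clause (w4), w4 = True.
From the singleton clause (¬w1), w1 = False.
From the singleton clause (¬w8), w8 = False.
That conflicts with the unit clause (w8).
Backtrack on w2: now try w2 = False.
From the singleton clause (¬w6), w6 = False.
From the singleton clause (¬w7), w7 = False.
From the singleton clause (¬w3), w3 = False.
From the singleton clause (w4), w4 = True.
From the singleton clause (¬w1), w1 = False.
That conflicts with the unit clause (w1).
Either choice for w2 ends in contradiction.
No assignment satisfies every clause.

No, unsatisfiable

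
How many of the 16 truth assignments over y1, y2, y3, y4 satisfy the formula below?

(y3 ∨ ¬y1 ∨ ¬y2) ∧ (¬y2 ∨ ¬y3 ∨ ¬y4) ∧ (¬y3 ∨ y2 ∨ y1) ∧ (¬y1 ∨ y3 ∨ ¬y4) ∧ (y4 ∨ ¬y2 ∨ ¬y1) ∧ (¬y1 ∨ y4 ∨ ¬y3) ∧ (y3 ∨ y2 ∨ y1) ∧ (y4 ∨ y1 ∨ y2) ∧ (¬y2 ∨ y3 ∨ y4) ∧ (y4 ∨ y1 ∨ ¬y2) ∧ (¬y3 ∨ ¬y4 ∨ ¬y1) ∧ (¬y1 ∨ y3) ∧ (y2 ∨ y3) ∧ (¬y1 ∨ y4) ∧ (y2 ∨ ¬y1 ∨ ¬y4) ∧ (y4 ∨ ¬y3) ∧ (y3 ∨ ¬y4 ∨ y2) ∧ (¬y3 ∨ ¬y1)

There are 2^4 = 16 truth assignments over (y1, y2, y3, y4).
Check each against the 18 clauses (columns in the order y1, y2, y3, y4):
  F F F F  ✗ fails (y3 ∨ y2 ∨ y1)
  F F F T  ✗ fails (y3 ∨ y2 ∨ y1)
  F F T F  ✗ fails (¬y3 ∨ y2 ∨ y1)
  F F T T  ✗ fails (¬y3 ∨ y2 ∨ y1)
  F T F F  ✗ fails (¬y2 ∨ y3 ∨ y4)
  F T F T  ✓ satisfies all
  F T T F  ✗ fails (y4 ∨ y1 ∨ ¬y2)
  F T T T  ✗ fails (¬y2 ∨ ¬y3 ∨ ¬y4)
  T F F F  ✗ fails (¬y1 ∨ y3)
  T F F T  ✗ fails (¬y1 ∨ y3 ∨ ¬y4)
  T F T F  ✗ fails (¬y1 ∨ y4 ∨ ¬y3)
  T F T T  ✗ fails (¬y3 ∨ ¬y4 ∨ ¬y1)
  T T F F  ✗ fails (y3 ∨ ¬y1 ∨ ¬y2)
  T T F T  ✗ fails (y3 ∨ ¬y1 ∨ ¬y2)
  T T T F  ✗ fails (y4 ∨ ¬y2 ∨ ¬y1)
  T T T T  ✗ fails (¬y2 ∨ ¬y3 ∨ ¬y4)
1 of the 16 rows is a model.

1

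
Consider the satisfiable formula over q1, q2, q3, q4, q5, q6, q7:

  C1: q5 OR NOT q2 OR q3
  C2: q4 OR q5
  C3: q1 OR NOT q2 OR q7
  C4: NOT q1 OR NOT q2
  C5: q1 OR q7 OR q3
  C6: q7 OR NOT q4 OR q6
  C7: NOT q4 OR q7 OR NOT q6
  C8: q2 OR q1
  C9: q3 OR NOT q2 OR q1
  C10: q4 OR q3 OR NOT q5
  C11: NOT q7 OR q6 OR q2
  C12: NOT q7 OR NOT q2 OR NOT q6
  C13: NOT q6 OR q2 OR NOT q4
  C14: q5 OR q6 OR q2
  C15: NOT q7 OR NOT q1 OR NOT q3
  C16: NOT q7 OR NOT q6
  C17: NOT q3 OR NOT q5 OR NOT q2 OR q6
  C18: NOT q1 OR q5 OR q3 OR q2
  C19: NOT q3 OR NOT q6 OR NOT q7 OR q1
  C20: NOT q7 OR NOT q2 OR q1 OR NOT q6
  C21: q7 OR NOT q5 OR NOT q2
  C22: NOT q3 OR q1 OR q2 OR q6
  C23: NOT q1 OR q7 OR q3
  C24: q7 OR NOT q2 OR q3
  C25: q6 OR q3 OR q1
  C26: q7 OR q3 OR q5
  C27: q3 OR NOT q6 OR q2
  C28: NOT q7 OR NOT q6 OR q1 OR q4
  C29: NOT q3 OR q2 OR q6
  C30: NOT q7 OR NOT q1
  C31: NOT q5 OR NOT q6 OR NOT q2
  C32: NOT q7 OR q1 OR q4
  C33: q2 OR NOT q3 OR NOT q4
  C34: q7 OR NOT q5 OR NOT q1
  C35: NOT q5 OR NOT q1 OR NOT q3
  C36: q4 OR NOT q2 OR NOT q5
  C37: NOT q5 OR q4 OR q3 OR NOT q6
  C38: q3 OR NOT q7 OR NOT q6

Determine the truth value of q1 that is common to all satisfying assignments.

False

Suppose q1 = true.
(NOT q2) alone gives q2 = false.
(NOT q7) alone gives q7 = false.
(q3) alone gives q3 = true.
(q6) alone gives q6 = true.
(NOT q4) alone gives q4 = false.
(q5) alone gives q5 = true.
But (NOT q5) is also a unit clause — contradiction.
So every satisfying assignment has q1 = False.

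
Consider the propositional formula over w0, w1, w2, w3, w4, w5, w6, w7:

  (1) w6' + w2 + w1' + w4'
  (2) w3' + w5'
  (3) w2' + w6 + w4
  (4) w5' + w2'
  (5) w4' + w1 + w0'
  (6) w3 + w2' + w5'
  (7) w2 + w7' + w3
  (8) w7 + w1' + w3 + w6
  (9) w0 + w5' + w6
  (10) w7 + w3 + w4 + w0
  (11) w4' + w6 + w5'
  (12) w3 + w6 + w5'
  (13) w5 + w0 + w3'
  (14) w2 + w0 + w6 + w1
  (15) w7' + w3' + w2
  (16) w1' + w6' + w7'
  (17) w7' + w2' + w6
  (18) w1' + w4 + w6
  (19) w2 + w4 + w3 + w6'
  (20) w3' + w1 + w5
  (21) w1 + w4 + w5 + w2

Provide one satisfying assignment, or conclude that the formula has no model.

Branch on w3: set w3 = 1.
(w5') alone gives w5 = 0.
(w0) alone gives w0 = 1.
(w1) alone gives w1 = 1.
Branch on w7: set w7 = 0.
Branch on w4: set w4 = 1.
Branch on w6: set w6 = 0.
No clause remains; w2 is free.

w0=1, w1=1, w2=0, w3=1, w4=1, w5=0, w6=0, w7=0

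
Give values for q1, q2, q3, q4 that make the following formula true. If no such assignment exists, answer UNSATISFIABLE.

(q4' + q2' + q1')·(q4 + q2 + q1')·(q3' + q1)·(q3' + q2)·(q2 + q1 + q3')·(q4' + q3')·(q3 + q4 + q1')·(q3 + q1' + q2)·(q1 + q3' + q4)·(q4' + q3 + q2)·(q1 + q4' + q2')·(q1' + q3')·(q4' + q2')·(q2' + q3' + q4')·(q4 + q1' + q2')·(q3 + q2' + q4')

q1: 0,  q2: 1,  q3: 0,  q4: 0

Suppose q3 = 0.
Suppose q4 = 0.
(q1') alone gives q1 = 0.
No clause remains; q2 is free.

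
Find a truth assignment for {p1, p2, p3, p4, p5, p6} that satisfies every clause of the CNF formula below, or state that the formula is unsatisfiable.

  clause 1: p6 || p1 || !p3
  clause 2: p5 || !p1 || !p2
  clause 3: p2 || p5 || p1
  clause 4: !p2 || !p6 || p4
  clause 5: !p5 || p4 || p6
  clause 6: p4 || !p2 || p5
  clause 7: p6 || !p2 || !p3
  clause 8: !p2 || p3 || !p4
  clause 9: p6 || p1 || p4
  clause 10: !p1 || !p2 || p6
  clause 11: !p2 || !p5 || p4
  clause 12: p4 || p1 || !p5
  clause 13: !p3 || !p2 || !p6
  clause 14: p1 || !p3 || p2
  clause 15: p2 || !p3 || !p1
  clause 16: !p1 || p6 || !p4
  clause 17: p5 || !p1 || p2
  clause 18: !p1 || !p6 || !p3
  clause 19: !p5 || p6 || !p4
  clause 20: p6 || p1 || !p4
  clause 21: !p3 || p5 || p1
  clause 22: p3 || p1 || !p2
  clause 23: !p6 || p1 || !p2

Try p6 = true.
Try p2 = false.
Try p5 = true.
Try p4 = true.
Try p1 = false.
Unit clause (!p3) forces p3 = false.
All clauses are satisfied.

p1=false; p2=false; p3=false; p4=true; p5=true; p6=true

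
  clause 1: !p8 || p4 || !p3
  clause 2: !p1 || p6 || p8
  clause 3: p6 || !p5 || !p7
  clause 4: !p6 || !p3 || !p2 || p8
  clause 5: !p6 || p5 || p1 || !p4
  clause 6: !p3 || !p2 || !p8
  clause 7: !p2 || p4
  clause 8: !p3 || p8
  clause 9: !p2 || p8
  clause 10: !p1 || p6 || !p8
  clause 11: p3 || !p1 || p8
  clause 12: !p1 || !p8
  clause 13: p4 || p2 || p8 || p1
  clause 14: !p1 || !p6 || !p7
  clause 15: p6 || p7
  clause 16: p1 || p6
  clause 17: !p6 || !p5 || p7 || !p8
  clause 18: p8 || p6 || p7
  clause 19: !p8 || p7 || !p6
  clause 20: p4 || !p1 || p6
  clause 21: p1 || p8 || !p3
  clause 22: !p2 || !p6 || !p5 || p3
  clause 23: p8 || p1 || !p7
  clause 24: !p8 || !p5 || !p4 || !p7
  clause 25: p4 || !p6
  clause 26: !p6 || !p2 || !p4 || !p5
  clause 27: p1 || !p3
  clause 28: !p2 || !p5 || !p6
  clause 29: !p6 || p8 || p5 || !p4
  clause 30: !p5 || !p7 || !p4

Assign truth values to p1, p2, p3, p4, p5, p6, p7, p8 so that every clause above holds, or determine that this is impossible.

p1 ↦ false; p2 ↦ false; p3 ↦ false; p4 ↦ true; p5 ↦ true; p6 ↦ true; p7 ↦ false; p8 ↦ false

Branch on p2: set p2 = false.
Branch on p3: set p3 = false.
Branch on p1: set p1 = false.
(p6) alone gives p6 = true.
(p4) alone gives p4 = true.
(p5) alone gives p5 = true.
(!p7) alone gives p7 = false.
(!p8) alone gives p8 = false.
Every clause now holds.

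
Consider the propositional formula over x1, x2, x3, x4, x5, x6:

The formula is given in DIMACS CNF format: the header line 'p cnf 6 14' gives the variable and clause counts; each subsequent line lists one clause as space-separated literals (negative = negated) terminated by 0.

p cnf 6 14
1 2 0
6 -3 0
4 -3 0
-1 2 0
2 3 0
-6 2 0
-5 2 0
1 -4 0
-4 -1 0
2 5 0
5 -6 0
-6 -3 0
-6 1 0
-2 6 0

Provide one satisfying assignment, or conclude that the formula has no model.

Try x1 = True.
Unit clause (x2) forces x2 = True.
Unit clause (¬x4) forces x4 = False.
Unit clause (¬x3) forces x3 = False.
Unit clause (x6) forces x6 = True.
Unit clause (x5) forces x5 = True.
This assignment satisfies each clause.

x1: True, x2: True, x3: False, x4: False, x5: True, x6: True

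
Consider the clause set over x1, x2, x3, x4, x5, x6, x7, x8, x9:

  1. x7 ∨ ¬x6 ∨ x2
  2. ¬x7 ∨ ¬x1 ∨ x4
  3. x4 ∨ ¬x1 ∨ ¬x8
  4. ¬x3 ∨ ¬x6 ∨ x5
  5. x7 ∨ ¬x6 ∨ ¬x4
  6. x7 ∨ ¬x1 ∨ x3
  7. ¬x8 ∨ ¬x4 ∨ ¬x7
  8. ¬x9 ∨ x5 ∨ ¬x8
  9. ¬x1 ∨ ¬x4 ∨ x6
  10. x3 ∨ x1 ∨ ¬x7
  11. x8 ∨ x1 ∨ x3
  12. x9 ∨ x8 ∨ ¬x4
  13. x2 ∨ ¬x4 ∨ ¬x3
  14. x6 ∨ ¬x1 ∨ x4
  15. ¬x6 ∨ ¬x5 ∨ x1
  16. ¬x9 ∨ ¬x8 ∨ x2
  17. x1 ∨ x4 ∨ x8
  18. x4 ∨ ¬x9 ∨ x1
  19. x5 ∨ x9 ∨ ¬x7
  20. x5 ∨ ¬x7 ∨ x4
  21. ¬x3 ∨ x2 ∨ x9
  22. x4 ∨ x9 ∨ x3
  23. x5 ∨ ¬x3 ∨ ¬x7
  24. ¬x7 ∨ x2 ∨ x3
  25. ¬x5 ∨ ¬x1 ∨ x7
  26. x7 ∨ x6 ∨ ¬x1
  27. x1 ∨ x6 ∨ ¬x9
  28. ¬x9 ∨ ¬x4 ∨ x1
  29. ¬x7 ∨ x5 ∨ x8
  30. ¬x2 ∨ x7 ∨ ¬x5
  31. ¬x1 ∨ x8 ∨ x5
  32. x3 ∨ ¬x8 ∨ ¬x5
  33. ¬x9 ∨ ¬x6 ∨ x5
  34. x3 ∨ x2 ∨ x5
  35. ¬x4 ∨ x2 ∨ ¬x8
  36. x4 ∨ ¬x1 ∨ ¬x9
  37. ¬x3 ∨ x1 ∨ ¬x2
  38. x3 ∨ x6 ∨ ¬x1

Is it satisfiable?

Yes

Branch on x7: set x7 = False.
Branch on x6: set x6 = False.
From the singleton clause (¬x1), x1 = False.
From the singleton clause (¬x9), x9 = False.
Branch on x8: set x8 = True.
Branch on x3: set x3 = False.
From the singleton clause (x4), x4 = True.
From the singleton clause (¬x5), x5 = False.
From the singleton clause (x2), x2 = True.
All clauses are satisfied.
A satisfying assignment: x1=False, x2=True, x3=False, x4=True, x5=False, x6=False, x7=False, x8=True, x9=False.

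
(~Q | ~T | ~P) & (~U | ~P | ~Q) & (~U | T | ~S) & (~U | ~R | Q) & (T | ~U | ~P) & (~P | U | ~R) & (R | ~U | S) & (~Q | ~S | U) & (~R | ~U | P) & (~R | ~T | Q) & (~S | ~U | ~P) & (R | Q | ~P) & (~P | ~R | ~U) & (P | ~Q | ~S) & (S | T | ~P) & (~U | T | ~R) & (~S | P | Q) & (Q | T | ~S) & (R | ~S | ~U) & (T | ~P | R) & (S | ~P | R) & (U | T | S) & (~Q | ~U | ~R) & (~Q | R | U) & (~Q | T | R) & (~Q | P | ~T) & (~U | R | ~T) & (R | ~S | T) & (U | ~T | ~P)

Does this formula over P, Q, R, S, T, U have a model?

Suppose Q = 0.
Suppose U = 0.
Suppose P = 0.
From the singleton clause (~S), S = 0.
From the singleton clause (T), T = 1.
From the singleton clause (~R), R = 0.
Every clause now holds.
A satisfying assignment: P=0, Q=0, R=0, S=0, T=1, U=0.

Satisfiable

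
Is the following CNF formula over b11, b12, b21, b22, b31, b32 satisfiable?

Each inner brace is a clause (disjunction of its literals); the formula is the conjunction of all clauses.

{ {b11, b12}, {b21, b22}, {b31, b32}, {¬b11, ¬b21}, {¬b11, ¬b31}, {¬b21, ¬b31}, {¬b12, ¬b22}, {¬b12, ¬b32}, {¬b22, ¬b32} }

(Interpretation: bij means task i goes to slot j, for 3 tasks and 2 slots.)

Branch on b11: set b11 = True.
From the singleton clause (¬b21), b21 = False.
From the singleton clause (b22), b22 = True.
From the singleton clause (¬b31), b31 = False.
From the singleton clause (b32), b32 = True.
That conflicts with the unit clause (¬b32).
Undo b11 and try b11 = False.
From the singleton clause (b12), b12 = True.
From the singleton clause (¬b22), b22 = False.
From the singleton clause (b21), b21 = True.
From the singleton clause (¬b31), b31 = False.
From the singleton clause (b32), b32 = True.
That conflicts with the unit clause (¬b32).
Neither b11 = True nor b11 = False works.
No assignment satisfies every clause.

Unsatisfiable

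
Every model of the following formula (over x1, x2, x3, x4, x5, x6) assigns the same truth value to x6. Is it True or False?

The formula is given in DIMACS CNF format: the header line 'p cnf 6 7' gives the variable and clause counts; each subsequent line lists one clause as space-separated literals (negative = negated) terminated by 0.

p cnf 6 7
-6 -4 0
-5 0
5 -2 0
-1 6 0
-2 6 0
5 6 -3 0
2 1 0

True

Suppose x6 = False.
(¬x5) alone gives x5 = False.
(¬x2) alone gives x2 = False.
(¬x1) alone gives x1 = False.
But (x1) is also a unit clause — contradiction.
So every satisfying assignment has x6 = True.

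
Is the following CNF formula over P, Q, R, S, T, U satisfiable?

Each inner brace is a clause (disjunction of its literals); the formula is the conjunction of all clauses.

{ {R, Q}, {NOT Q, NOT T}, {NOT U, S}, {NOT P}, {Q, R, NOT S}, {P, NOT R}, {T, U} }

Satisfiable

From the singleton clause (NOT P), P = false.
From the singleton clause (NOT R), R = false.
From the singleton clause (Q), Q = true.
From the singleton clause (NOT T), T = false.
From the singleton clause (U), U = true.
From the singleton clause (S), S = true.
This assignment satisfies each clause.
A satisfying assignment: P ↦ false, Q ↦ true, R ↦ false, S ↦ true, T ↦ false, U ↦ true.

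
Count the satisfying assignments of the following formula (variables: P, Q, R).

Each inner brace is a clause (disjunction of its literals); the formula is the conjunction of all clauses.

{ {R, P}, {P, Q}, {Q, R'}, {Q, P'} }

There are 2^3 = 8 truth assignments over (P, Q, R).
Check each against the 4 clauses (columns in the order P, Q, R):
  F F F  ✗ fails (R + P)
  F F T  ✗ fails (P + Q)
  F T F  ✗ fails (R + P)
  F T T  ✓ satisfies all
  T F F  ✗ fails (Q + P')
  T F T  ✗ fails (Q + R')
  T T F  ✓ satisfies all
  T T T  ✓ satisfies all
3 of the 8 rows are models.

3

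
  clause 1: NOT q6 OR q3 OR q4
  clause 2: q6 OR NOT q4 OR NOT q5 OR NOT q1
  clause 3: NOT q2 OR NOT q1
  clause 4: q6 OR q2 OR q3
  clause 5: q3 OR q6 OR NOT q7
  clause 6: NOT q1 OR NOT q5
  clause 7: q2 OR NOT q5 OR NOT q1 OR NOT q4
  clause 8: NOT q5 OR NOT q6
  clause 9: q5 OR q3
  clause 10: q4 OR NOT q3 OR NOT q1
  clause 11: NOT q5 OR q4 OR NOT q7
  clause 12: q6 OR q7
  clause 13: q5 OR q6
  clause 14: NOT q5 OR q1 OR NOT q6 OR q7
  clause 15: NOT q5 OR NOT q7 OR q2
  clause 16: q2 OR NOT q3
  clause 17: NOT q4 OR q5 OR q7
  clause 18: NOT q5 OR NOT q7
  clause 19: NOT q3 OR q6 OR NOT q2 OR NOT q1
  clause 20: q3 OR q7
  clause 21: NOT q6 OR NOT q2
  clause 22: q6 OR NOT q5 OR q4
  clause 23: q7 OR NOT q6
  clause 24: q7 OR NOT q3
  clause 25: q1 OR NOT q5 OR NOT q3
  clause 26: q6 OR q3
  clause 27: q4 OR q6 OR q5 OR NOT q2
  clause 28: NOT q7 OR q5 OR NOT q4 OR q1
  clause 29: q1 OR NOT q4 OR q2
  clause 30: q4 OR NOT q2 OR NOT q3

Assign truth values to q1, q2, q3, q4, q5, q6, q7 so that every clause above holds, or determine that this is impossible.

UNSATISFIABLE

Branch on q2: set q2 = false.
Unit clause (NOT q3) forces q3 = false.
Unit clause (q6) forces q6 = true.
Unit clause (q4) forces q4 = true.
Unit clause (NOT q5) forces q5 = false.
That conflicts with the unit clause (q5).
That branch fails; take q2 = true instead.
Unit clause (NOT q1) forces q1 = false.
Unit clause (NOT q6) forces q6 = false.
Unit clause (q7) forces q7 = true.
Unit clause (q3) forces q3 = true.
Unit clause (q5) forces q5 = true.
That conflicts with the unit clause (NOT q5).
Both values of q2 lead to a conflict.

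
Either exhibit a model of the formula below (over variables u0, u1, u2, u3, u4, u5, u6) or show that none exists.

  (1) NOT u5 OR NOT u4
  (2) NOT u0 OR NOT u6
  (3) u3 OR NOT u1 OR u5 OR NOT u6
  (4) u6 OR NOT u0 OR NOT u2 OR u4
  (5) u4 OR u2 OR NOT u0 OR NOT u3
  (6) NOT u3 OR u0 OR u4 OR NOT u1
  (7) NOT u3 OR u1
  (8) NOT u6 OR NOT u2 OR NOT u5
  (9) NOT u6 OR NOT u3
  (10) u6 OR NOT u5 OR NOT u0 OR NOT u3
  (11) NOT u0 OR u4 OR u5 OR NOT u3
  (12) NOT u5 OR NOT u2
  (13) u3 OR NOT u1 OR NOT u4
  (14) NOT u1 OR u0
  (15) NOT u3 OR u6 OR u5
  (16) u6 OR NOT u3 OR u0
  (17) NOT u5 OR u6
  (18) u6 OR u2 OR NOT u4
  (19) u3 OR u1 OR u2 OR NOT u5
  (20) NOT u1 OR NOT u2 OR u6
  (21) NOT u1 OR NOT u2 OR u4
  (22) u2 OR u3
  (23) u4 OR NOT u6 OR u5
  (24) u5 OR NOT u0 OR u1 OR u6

Suppose u5 = false.
Suppose u0 = false.
Unit clause (NOT u1) forces u1 = false.
Unit clause (NOT u3) forces u3 = false.
Unit clause (u2) forces u2 = true.
Suppose u4 = true.
Every clause is now satisfied; u6 is unconstrained.

u0: false,  u1: false,  u2: true,  u3: false,  u4: true,  u5: false,  u6: true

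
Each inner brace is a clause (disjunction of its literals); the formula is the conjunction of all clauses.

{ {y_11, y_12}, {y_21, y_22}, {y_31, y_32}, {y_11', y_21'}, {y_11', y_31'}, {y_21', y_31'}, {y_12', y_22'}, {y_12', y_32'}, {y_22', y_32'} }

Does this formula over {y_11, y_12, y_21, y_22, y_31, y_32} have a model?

Branch on y_11: set y_11 = 1.
(y_21') alone gives y_21 = 0.
(y_22) alone gives y_22 = 1.
(y_31') alone gives y_31 = 0.
(y_32) alone gives y_32 = 1.
Now (y_32') is unsatisfied and unit — conflict.
Backtrack on y_11: now try y_11 = 0.
(y_12) alone gives y_12 = 1.
(y_22') alone gives y_22 = 0.
(y_21) alone gives y_21 = 1.
(y_31') alone gives y_31 = 0.
(y_32) alone gives y_32 = 1.
Now (y_32') is unsatisfied and unit — conflict.
Either choice for y_11 ends in contradiction.
No assignment satisfies every clause.

Unsatisfiable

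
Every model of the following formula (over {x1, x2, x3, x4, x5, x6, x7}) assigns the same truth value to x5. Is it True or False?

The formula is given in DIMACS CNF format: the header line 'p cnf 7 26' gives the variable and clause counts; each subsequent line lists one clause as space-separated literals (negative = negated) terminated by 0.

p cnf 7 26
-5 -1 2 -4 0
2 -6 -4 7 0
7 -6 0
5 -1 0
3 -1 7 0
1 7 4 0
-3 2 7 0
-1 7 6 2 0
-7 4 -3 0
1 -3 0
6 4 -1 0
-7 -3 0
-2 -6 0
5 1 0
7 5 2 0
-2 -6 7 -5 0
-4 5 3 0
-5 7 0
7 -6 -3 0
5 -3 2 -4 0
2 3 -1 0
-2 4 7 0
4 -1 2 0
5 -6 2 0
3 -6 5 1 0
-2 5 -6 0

True

Suppose x5 = False.
The clause (¬x1) is unit, so x1 = False.
But (x1) is also a unit clause — contradiction.
So every satisfying assignment has x5 = True.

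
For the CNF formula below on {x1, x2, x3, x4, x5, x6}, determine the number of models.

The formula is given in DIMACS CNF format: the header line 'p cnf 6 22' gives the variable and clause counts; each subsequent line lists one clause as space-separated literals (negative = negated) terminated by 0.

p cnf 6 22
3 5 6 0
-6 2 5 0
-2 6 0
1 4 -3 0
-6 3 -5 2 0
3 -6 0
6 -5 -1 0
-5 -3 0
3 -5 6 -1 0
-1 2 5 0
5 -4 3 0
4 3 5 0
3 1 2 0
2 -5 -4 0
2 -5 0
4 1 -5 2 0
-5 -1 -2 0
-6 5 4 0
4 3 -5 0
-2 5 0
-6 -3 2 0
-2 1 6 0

1

There are 2^6 = 64 truth assignments over (x1, x2, x3, x4, x5, x6).
Split on x1. With x1 = True, the clauses containing x1 are satisfied and ¬x1 drops from the rest; 0 of the 2^5 = 32 assignments to the other variables satisfy what remains.
With x1 = False, by the same count on the reduced clause set, 1 assignment works.
(One model: x1=F, x2=F, x3=T, x4=T, x5=F, x6=F.)
Total: 0 + 1 = 1.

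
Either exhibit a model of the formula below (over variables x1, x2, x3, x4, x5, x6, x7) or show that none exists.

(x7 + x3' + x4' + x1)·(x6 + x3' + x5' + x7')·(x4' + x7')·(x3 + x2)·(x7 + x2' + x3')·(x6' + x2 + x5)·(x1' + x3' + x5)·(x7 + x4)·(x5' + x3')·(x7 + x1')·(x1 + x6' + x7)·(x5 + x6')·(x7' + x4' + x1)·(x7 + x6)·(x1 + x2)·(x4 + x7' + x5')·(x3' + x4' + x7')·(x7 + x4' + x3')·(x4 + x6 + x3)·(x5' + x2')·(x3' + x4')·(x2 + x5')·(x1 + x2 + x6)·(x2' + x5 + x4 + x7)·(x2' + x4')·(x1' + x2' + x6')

Try x4 = 0.
The clause (x7) is unit, so x7 = 1.
The clause (x5') is unit, so x5 = 0.
The clause (x6') is unit, so x6 = 0.
The clause (x3) is unit, so x3 = 1.
The clause (x1') is unit, so x1 = 0.
The clause (x2) is unit, so x2 = 1.
This assignment satisfies each clause.

x1: 0,  x2: 1,  x3: 1,  x4: 0,  x5: 0,  x6: 0,  x7: 1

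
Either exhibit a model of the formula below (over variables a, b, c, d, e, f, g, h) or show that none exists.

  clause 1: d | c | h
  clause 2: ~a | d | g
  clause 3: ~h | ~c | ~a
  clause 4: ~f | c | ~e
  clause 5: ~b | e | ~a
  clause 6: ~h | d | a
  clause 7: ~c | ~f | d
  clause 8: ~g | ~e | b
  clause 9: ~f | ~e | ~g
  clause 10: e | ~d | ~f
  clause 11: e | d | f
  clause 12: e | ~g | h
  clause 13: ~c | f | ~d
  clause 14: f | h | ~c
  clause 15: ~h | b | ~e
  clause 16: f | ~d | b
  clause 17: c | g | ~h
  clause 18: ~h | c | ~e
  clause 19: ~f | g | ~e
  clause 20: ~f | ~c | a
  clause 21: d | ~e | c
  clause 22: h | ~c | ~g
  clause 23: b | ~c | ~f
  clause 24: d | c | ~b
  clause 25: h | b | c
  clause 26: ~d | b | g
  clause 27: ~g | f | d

a=0,  b=1,  c=0,  d=1,  e=1,  f=0,  g=1,  h=0

Case d = 1:
Case e = 1:
Case f = 0:
From the singleton clause (~c), c = 0.
From the singleton clause (b), b = 1.
From the singleton clause (~h), h = 0.
Every clause is now satisfied; a, g are unconstrained.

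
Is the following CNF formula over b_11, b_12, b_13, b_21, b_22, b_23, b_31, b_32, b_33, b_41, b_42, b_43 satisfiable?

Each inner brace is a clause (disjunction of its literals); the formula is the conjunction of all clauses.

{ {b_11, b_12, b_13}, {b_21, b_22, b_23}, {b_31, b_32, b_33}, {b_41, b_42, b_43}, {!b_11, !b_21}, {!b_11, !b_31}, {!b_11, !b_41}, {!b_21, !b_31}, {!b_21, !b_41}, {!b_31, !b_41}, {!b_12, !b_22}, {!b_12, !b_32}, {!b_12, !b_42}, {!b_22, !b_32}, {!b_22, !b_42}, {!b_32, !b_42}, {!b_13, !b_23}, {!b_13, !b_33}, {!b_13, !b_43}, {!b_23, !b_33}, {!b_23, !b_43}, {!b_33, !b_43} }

No

Try b_11 = false.
Try b_12 = true.
From the singleton clause (!b_22), b_22 = false.
From the singleton clause (!b_32), b_32 = false.
From the singleton clause (!b_42), b_42 = false.
Try b_21 = true.
From the singleton clause (!b_31), b_31 = false.
From the singleton clause (b_33), b_33 = true.
From the singleton clause (!b_41), b_41 = false.
From the singleton clause (b_43), b_43 = true.
But (!b_43) is also a unit clause — contradiction.
So b_21 must be the other value — set b_21 = false.
From the singleton clause (b_23), b_23 = true.
From the singleton clause (!b_13), b_13 = false.
From the singleton clause (!b_33), b_33 = false.
From the singleton clause (b_31), b_31 = true.
From the singleton clause (!b_41), b_41 = false.
From the singleton clause (b_43), b_43 = true.
But (!b_43) is also a unit clause — contradiction.
Both values of b_21 lead to a conflict.
So b_12 must be the other value — set b_12 = false.
From the singleton clause (b_13), b_13 = true.
From the singleton clause (!b_23), b_23 = false.
From the singleton clause (!b_33), b_33 = false.
From the singleton clause (!b_43), b_43 = false.
Try b_21 = true.
From the singleton clause (!b_31), b_31 = false.
From the singleton clause (b_32), b_32 = true.
From the singleton clause (!b_41), b_41 = false.
From the singleton clause (b_42), b_42 = true.
But (!b_42) is also a unit clause — contradiction.
So b_21 must be the other value — set b_21 = false.
From the singleton clause (b_22), b_22 = true.
From the singleton clause (!b_32), b_32 = false.
From the singleton clause (b_31), b_31 = true.
From the singleton clause (!b_41), b_41 = false.
From the singleton clause (b_42), b_42 = true.
But (!b_42) is also a unit clause — contradiction.
Both values of b_21 lead to a conflict.
Both values of b_12 lead to a conflict.
So b_11 must be the other value — set b_11 = true.
From the singleton clause (!b_21), b_21 = false.
From the singleton clause (!b_31), b_31 = false.
From the singleton clause (!b_41), b_41 = false.
Try b_22 = true.
From the singleton clause (!b_12), b_12 = false.
From the singleton clause (!b_32), b_32 = false.
From the singleton clause (b_33), b_33 = true.
From the singleton clause (!b_42), b_42 = false.
From the singleton clause (b_43), b_43 = true.
But (!b_43) is also a unit clause — contradiction.
So b_22 must be the other value — set b_22 = false.
From the singleton clause (b_23), b_23 = true.
From the singleton clause (!b_13), b_13 = false.
From the singleton clause (!b_33), b_33 = false.
From the singleton clause (b_32), b_32 = true.
From the singleton clause (!b_12), b_12 = false.
From the singleton clause (!b_42), b_42 = false.
From the singleton clause (b_43), b_43 = true.
But (!b_43) is also a unit clause — contradiction.
Both values of b_22 lead to a conflict.
Both values of b_11 lead to a conflict.
No assignment satisfies every clause.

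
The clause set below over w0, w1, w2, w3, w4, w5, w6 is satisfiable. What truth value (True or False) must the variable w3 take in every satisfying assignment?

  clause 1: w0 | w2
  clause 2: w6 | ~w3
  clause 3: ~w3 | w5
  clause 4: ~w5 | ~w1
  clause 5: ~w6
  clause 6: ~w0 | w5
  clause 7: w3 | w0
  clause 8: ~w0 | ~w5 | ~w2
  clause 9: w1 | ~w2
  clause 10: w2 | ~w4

Suppose w3 = 1.
(w6) alone gives w6 = 1.
That conflicts with the unit clause (~w6).
So every satisfying assignment has w3 = False.

False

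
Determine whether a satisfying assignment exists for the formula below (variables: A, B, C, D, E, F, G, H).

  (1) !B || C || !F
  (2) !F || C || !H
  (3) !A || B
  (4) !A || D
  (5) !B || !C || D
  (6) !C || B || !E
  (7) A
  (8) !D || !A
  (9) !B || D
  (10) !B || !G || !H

No, unsatisfiable

From the singleton clause (A), A = true.
From the singleton clause (B), B = true.
From the singleton clause (D), D = true.
Now (!D) is unsatisfied and unit — conflict.
No assignment satisfies every clause.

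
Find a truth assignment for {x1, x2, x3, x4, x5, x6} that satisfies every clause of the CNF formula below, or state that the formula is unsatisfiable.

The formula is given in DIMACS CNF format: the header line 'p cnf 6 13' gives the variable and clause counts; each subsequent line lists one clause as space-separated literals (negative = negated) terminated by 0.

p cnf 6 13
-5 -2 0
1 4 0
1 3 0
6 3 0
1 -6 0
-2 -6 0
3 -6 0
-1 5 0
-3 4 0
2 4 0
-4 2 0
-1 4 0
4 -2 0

Case x5 = False:
Unit clause (¬x1) forces x1 = False.
Unit clause (x4) forces x4 = True.
Unit clause (x3) forces x3 = True.
Unit clause (¬x6) forces x6 = False.
Unit clause (x2) forces x2 = True.
Every clause now holds.

x1 ↦ False,  x2 ↦ True,  x3 ↦ True,  x4 ↦ True,  x5 ↦ False,  x6 ↦ False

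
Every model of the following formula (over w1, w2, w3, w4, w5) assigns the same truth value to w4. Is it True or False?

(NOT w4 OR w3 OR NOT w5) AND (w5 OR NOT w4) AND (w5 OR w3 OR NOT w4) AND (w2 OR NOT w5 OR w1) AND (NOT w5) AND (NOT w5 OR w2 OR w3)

False

Suppose w4 = true.
The clause (w5) is unit, so w5 = true.
That conflicts with the unit clause (NOT w5).
So every satisfying assignment has w4 = False.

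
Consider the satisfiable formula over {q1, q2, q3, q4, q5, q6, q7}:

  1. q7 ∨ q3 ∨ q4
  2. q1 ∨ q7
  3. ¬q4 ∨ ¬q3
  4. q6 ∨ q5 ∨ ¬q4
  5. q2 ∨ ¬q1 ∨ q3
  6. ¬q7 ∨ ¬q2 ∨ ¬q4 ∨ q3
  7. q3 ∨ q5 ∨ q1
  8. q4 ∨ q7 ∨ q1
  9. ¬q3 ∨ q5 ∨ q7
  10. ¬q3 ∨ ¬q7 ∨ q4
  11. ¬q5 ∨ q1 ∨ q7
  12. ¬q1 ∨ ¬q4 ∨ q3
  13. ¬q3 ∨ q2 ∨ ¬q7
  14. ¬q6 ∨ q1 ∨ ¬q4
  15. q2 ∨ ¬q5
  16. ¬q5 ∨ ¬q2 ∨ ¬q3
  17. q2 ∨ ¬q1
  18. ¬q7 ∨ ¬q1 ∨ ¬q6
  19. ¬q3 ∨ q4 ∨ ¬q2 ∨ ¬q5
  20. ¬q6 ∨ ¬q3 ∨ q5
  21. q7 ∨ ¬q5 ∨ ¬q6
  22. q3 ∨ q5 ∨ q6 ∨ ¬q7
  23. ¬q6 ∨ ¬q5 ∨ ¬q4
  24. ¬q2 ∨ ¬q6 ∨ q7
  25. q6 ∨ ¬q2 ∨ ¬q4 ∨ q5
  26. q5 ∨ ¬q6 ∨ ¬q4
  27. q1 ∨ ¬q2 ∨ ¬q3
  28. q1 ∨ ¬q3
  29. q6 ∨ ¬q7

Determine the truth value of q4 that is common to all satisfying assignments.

False

Suppose q4 = True.
Unit clause (¬q3) forces q3 = False.
Unit clause (¬q1) forces q1 = False.
Unit clause (q7) forces q7 = True.
Unit clause (¬q2) forces q2 = False.
Unit clause (q5) forces q5 = True.
That conflicts with the unit clause (¬q5).
So every satisfying assignment has q4 = False.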